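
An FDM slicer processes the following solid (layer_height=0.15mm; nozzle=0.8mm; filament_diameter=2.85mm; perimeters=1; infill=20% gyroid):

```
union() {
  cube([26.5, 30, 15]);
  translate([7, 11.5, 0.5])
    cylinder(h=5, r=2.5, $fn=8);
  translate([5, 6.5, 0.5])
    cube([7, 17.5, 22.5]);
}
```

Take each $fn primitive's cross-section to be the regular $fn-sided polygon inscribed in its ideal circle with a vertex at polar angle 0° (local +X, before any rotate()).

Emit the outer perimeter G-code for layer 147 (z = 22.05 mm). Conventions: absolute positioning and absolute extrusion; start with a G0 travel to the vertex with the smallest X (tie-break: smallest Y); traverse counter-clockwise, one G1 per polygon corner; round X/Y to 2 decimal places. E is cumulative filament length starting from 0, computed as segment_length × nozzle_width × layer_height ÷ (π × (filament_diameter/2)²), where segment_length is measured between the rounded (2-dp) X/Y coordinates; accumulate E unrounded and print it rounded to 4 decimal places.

At z = 22.05 mm: the cube does not reach this height (z outside [0, 15]); the cylinder at (7, 11.5) is not intersected at this z (z outside [0.5, 5.5]); the cube at (5, 6.5) (footprint 7×17.5) is included at this height; Combining (union): only the 7×17.5 cube at (5, 6.5) is present, so the union is just that shape — 1 connected region. The outline is a single polygon with 4 vertices. Extrusion per mm of travel: 0.8 × 0.15 / (π × 1.425²) = 0.018811. Accumulating E over each segment gives final E = 0.9217.

G0 X5.00 Y6.50 Z22.05
G1 X12.00 Y6.50 E0.1317
G1 X12.00 Y24.00 E0.4609
G1 X5.00 Y24.00 E0.5925
G1 X5.00 Y6.50 E0.9217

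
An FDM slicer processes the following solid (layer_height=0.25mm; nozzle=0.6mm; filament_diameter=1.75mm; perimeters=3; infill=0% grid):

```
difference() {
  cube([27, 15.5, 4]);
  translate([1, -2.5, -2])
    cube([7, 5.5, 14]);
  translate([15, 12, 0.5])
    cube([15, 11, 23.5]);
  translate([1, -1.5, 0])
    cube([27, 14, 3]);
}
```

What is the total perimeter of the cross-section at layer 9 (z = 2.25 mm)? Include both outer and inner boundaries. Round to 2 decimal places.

61.00 mm

At z = 2.25 mm: the cube (footprint 27×15.5) is included at this height (perimeter 85.00 mm); the 7×5.5 cube at (1, -2.5) contributes its full rectangle (perimeter 25.00 mm); the cube at (15, 12) is present — its section is the full 15×11 rectangle (perimeter 52.00 mm); the cube at (1, -1.5) is present — its section is the full 27×14 rectangle (perimeter 82.00 mm); Subtracting the remaining from the first: starting from the 27×15.5 cube, the 7×5.5 cube at (1, -2.5) partially overlaps it — only the 21.00 mm² overlap (of its 38.50 mm²) is removed, clipping the outline; the 15×11 cube at (15, 12) partially overlaps it — only the 42.00 mm² overlap (of its 165.00 mm²) is removed, clipping the outline; the 27×14 cube at (1, -1.5) partially overlaps it — only the 298.00 mm² overlap (of its 378.00 mm²) is removed, clipping the outline — boundary = 61.00 mm. Overall, the cross-section is a single solid region. Total boundary length (outer) = 61.00 mm.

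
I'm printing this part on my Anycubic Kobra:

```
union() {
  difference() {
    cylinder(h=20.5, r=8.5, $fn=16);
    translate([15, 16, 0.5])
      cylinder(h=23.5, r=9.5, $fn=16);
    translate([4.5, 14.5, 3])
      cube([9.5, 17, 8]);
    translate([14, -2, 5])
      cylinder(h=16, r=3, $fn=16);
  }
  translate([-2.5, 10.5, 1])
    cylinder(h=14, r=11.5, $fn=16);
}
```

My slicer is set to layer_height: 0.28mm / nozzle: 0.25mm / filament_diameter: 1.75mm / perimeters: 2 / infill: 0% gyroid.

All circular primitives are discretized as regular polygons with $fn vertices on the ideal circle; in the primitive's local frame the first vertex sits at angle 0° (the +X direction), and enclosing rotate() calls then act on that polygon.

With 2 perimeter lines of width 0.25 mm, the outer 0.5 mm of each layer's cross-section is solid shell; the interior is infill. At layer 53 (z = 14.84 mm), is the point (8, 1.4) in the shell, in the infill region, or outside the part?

shell

At z = 14.84 mm: the r=8.5 cylinder gives a regular 16-gon of circumradius 8.5 (constant along its height); the cylinder at (15, 16): section is a regular 16-gon, circumradius r=9.5; the cube at (4.5, 14.5) does not reach this height (z outside [3, 11]); the r=3 cylinder at (14, -2) contributes a regular 16-gon of circumradius 3; After the difference (first − rest): starting from the r=8.5 cylinder, the r=9.5 cylinder at (15, 16) misses the remaining region (no effect); the r=3 cylinder at (14, -2) misses the remaining region (no effect) — 1 connected region; the cylinder at (-2.5, 10.5): section is a regular 16-gon, circumradius r=11.5; Taking the union: the regions partially overlap (shared area 101.77 mm²), so overlapping operands fuse into one piece — 1 connected region. Overall, the cross-section is a single solid region. The nearest boundary edge runs (7.85, 3.25)→(8.50, 0.00); distance from the point to it = 0.22 mm. The point is inside the cross-section, 0.22 mm from the nearest boundary — within the 0.5 mm shell band (2 × 0.25).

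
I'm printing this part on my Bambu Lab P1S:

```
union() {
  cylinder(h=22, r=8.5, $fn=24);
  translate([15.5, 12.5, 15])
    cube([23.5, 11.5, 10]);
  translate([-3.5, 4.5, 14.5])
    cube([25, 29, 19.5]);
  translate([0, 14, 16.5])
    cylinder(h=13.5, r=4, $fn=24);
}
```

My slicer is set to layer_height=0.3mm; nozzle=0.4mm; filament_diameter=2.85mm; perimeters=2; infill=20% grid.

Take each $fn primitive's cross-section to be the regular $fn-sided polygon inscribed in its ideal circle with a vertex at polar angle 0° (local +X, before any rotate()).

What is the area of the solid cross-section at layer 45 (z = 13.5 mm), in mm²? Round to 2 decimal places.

At z = 13.5 mm: the r=8.5 cylinder gives a regular 24-gon of circumradius 8.5 (constant along its height) (area = (24/2)·8.500²·sin(360°/24) = 224.40 mm²); the cube at (15.5, 12.5) is absent (z outside [15, 25]); the cube at (-3.5, 4.5) is not intersected at this z (z outside [14.5, 34]); the cylinder at (0, 14) is absent (z outside [16.5, 30]); Taking the union: only the r=8.5 cylinder is present, so the union is just that shape — area = 224.40 mm². Overall, the cross-section is a single solid region. Net area = 224.40 mm².

224.40 mm²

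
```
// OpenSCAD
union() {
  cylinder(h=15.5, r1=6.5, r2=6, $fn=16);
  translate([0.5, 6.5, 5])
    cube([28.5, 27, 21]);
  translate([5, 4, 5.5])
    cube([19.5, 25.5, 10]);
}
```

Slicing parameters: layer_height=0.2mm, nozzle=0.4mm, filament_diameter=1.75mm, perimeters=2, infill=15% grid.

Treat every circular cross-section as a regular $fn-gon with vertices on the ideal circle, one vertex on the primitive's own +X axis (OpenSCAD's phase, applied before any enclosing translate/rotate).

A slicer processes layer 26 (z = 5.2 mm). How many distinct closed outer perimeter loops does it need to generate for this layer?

2

At z = 5.2 mm: the cone contributes a regular 16-gon of circumradius 6.332 (interpolated between r1=6.5 and r2=6 at t=0.335); the cube at (0.5, 6.5) (footprint 28.5×27) is included at this height; the cube at (5, 4) does not reach this height (z outside [5.5, 15.5]); Merging all regions: the 2 present regions are separate (no shared area or edge), so areas and boundary lengths simply add and each stays a separate island — 2 connected regions. The result has 2 disconnected regions.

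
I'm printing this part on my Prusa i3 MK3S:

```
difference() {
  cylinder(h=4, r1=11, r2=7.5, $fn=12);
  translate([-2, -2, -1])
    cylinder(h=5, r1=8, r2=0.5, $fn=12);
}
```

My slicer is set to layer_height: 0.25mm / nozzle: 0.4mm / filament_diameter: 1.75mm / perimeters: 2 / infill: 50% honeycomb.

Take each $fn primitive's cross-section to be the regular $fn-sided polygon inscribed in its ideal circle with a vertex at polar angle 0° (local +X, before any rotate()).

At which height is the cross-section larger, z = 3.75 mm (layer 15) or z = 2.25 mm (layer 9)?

layer 9 (z = 2.25 mm)

Layer 15 (z = 3.75): the cone contributes a regular 12-gon of circumradius 7.719 (interpolated between r1=11 and r2=7.5 at t=0.938) (area = (12/2)·7.719²·sin(360°/12) = 178.74 mm²); the cone at (-2, -2): at t=0.950 of its height the radius interpolates to r₁+(r₂−r₁)t = 0.875, giving a regular 12-gon of that circumradius (area = (12/2)·0.875²·sin(360°/12) = 2.30 mm²); Taking the first minus the rest: starting from the cone (178.74 mm²), the cone at (-2, -2) lies wholly inside it (removes its full 2.30 mm² and its 5.44 mm outline becomes a hole wall) — area = 176.44 mm². So its area = 176.44 mm². Layer 9 (z = 2.25): the cone: at t=0.562 of its height the radius interpolates to r₁+(r₂−r₁)t = 9.031, giving a regular 12-gon of that circumradius (area = (12/2)·9.031²·sin(360°/12) = 244.69 mm²); the cone at (-2, -2) (r1=8→r2=0.5) has section circumradius 3.125 here — a regular 12-gon (area = (12/2)·3.125²·sin(360°/12) = 29.30 mm²); Taking the first minus the rest: starting from the cone (244.69 mm²), the cone at (-2, -2) lies wholly inside it (removes its full 29.30 mm² and its 19.41 mm outline becomes a hole wall) — area = 215.39 mm². So its area = 215.39 mm². Layer 9 is larger (215.39 vs 176.44 mm²).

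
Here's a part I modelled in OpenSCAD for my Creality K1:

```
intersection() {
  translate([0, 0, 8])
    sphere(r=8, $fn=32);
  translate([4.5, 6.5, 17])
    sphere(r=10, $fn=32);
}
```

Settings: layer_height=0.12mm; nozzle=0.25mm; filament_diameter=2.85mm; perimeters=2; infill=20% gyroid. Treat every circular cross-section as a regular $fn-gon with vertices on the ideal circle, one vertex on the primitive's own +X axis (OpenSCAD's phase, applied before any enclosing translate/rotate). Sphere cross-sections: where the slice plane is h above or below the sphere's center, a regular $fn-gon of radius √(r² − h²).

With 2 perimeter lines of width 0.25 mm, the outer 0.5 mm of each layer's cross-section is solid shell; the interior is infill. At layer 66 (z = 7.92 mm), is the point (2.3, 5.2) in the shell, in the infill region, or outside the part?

infill

At z = 7.92 mm: the r=8 sphere slices to a regular 32-gon of circumradius 8.000 (√(r²−h²) with h=0.08 from center); the sphere at (4.5, 6.5): section is a regular 32-gon, circumradius = √(r²−h²) = √(10²−9.08²) = 4.190; Taking the intersection: the r=10 sphere at (4.5, 6.5) partially overlaps the r=8 sphere; clipping to the common part keeps 24.87 mm² — 1 connected region. Overall, the cross-section is a single solid region. The nearest boundary edge runs (1.02, 4.17)→(0.63, 4.90); distance from the point to it = 1.62 mm. The point is inside the cross-section and 1.62 mm from the nearest boundary — more than the 0.5 mm shell width (2 × 0.25), so it's in the infill interior.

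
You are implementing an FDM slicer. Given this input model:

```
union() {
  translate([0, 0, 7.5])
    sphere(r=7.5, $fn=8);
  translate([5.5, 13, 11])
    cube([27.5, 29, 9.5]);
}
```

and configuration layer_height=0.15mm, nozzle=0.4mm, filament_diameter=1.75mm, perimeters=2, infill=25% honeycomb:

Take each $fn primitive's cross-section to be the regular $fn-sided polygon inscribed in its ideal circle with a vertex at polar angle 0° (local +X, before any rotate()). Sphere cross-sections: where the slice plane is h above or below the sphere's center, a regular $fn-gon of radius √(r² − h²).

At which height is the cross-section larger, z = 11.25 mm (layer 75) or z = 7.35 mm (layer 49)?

Layer 75 (z = 11.25): the sphere: section is a regular 8-gon, circumradius = √(r²−h²) = √(7.5²−3.75²) = 6.495 (area = (8/2)·6.495²·sin(360°/8) = 119.32 mm²); the cube at (5.5, 13) (footprint 27.5×29) is included at this height (area 797.50 mm²); Merging all regions: the 2 present regions are separate (no shared area or edge), so areas and boundary lengths simply add and each stays a separate island — area = 916.82 mm². So its area = 916.82 mm². Layer 49 (z = 7.35): the sphere: section is a regular 8-gon, circumradius = √(r²−h²) = √(7.5²−0.15²) = 7.498 (area = (8/2)·7.498²·sin(360°/8) = 159.04 mm²); the cube at (5.5, 13) is absent (z outside [11, 20.5]); Combining (union): only the r=7.5 sphere is present, so the union is just that shape — area = 159.04 mm². So its area = 159.04 mm². Layer 75 is larger (916.82 vs 159.04 mm²).

layer 75 (z = 11.25 mm)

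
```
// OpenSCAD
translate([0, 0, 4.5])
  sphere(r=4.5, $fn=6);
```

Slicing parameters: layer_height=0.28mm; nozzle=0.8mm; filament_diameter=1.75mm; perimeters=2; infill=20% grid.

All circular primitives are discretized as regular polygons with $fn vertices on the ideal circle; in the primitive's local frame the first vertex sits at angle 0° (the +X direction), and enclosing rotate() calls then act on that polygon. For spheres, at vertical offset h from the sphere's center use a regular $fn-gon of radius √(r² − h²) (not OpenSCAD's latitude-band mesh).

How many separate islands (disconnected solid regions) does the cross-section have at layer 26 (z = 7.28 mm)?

At z = 7.28 mm: the sphere: section is a regular 6-gon, circumradius = √(r²−h²) = √(4.5²−2.78²) = 3.539. Overall, the cross-section is a single solid region. Island count = 1.

1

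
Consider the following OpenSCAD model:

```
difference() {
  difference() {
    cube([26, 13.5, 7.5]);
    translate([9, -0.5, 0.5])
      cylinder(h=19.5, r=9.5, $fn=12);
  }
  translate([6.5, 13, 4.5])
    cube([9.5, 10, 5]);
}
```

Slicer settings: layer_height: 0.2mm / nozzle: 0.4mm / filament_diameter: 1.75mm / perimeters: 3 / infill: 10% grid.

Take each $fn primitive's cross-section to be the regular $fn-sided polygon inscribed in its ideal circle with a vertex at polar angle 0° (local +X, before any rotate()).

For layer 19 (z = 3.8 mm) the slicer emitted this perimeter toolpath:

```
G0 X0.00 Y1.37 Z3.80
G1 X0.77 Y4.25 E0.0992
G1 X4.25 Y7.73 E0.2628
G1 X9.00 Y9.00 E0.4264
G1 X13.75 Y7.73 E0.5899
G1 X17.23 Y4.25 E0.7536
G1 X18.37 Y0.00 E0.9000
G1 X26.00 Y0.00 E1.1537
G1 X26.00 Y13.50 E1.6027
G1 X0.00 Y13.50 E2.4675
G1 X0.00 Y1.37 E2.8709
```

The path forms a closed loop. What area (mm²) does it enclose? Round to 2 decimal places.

225.26 mm²

Apply the shoelace formula to the sequence of (X, Y) vertices; enclosed area = 225.26 mm².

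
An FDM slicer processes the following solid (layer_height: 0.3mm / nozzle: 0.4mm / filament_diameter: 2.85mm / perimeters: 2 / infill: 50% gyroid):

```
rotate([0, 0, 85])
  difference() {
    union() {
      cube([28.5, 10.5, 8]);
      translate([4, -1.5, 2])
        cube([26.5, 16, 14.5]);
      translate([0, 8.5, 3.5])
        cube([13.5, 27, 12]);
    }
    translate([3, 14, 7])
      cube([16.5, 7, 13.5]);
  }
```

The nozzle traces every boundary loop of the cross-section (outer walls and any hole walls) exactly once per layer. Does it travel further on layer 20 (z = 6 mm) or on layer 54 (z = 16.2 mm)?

Layer 20 (z = 6): the cube is present — its section is the full 28.5×10.5 rectangle (perimeter 78.00 mm); the cube at (4, -1.5) is present — its section is the full 26.5×16 rectangle (perimeter 85.00 mm); the 13.5×27 cube at (0, 8.5) contributes its full rectangle (perimeter 81.00 mm); Merging all regions: the regions partially overlap (shared area 322.25 mm²), so the edge portions inside another operand are dropped and the merged outline is re-measured after clipping — boundary = 135.00 mm; the cube at (3, 14) does not reach this height (z outside [7, 20.5]); Taking the first minus the rest: none of the subtracted shapes is present at this height, so the result so far is unchanged — boundary = 135.00 mm; (rotated 85° about Z; rotation is an isometry so areas/perimeters/island counts are preserved). So its perimeter = 135.00 mm. Layer 54 (z = 16.2): the cube is not intersected at this z (z outside [0, 8]); the cube at (4, -1.5) (footprint 26.5×16) is included at this height (perimeter 85.00 mm); the cube at (0, 8.5) is not intersected at this z (z outside [3.5, 15.5]); Combining (union): only the 26.5×16 cube at (4, -1.5) is present, so the union is just that shape — boundary = 85.00 mm; the cube at (3, 14) (footprint 16.5×7) is included at this height (perimeter 47.00 mm); Taking the first minus the rest: starting from that combined region, the 16.5×7 cube at (3, 14) partially overlaps it — only the 7.75 mm² overlap (of its 115.50 mm²) is removed, clipping the outline — boundary = 85.00 mm; (whole slice rotated 85° about Z — lengths, areas and connectivity unchanged). So its perimeter = 85.00 mm. Layer 20 is larger (135.00 vs 85.00 mm).

layer 20 (z = 6 mm)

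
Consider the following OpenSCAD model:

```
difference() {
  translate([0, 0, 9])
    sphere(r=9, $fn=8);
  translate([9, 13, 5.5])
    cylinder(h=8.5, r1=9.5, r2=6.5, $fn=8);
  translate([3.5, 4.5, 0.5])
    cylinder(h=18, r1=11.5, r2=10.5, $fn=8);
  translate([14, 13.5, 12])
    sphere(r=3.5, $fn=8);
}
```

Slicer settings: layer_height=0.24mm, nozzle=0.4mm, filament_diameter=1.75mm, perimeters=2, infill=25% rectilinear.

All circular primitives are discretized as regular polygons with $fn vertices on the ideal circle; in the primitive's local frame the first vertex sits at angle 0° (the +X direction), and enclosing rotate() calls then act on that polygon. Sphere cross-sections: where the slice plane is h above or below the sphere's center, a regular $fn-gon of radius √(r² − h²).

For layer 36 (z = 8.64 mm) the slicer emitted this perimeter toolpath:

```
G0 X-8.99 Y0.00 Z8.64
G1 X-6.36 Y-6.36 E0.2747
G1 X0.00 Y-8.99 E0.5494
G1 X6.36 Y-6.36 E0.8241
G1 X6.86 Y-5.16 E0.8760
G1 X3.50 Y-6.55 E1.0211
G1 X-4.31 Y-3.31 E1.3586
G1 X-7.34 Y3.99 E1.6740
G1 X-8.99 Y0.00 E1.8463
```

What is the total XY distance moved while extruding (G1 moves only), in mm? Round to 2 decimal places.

46.26 mm

Sum the Euclidean lengths of each G1 segment: total = 46.26 mm.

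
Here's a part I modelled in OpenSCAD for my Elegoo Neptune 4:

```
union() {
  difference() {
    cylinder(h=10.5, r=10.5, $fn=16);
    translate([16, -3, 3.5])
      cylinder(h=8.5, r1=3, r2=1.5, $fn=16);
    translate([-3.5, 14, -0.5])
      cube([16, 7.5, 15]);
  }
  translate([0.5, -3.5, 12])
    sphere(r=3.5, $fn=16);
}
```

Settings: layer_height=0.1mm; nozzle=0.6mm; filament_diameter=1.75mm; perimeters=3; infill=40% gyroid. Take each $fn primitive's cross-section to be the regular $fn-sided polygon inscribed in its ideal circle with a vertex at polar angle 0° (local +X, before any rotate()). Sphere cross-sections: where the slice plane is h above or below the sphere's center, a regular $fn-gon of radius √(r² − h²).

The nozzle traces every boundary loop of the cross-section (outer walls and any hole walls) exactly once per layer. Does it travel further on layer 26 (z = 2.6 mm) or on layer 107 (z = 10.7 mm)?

Layer 26 (z = 2.6): the r=10.5 cylinder gives a regular 16-gon of circumradius 10.5 (constant along its height) (perimeter = 2·16·10.500·sin(180°/16) = 65.55 mm); the cone at (16, -3) is absent (z outside [3.5, 12]); the 16×7.5 cube at (-3.5, 14) contributes its full rectangle (perimeter 47.00 mm); Taking the first minus the rest: starting from the r=10.5 cylinder, the 16×7.5 cube at (-3.5, 14) misses the remaining region (no effect) — boundary = 65.55 mm; the sphere at (0.5, -3.5) does not reach this height (|z−center|=9.400 > r=3.5); Combining (union): only the result so far is present, so the union is just that shape — boundary = 65.55 mm. So its perimeter = 65.55 mm. Layer 107 (z = 10.7): the cylinder does not reach this height (z outside [0, 10.5]); the cone at (16, -3) (r1=3→r2=1.5) has section circumradius 1.729 here — a regular 16-gon (perimeter = 2·16·1.729·sin(180°/16) = 10.80 mm); the cube at (-3.5, 14) is present — its section is the full 16×7.5 rectangle (perimeter 47.00 mm); Taking the first minus the rest: the first operand is absent here, so nothing remains; the r=3.5 sphere at (0.5, -3.5) contributes a regular 16-gon of circumradius √(3.5²−1.3²) = 3.250 (perimeter = 2·16·3.250·sin(180°/16) = 20.29 mm); Merging all regions: only the r=3.5 sphere at (0.5, -3.5) is present, so the union is just that shape — boundary = 20.29 mm. So its perimeter = 20.29 mm. Layer 26 is larger (65.55 vs 20.29 mm).

layer 26 (z = 2.6 mm)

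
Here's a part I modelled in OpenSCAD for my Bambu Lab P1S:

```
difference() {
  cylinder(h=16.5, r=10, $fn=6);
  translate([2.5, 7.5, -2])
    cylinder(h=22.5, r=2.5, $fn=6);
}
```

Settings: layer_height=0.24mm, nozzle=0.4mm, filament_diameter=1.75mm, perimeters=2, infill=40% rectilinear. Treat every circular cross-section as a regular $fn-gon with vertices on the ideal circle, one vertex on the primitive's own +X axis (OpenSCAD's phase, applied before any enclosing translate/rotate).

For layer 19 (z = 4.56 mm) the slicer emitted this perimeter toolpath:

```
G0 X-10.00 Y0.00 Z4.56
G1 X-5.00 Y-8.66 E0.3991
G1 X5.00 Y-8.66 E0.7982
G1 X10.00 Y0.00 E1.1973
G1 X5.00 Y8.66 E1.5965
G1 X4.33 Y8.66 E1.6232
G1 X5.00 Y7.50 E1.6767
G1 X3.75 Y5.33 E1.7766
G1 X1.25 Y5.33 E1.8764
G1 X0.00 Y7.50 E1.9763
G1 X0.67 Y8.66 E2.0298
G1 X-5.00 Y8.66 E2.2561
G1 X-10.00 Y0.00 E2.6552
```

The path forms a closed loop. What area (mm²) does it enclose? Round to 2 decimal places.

246.64 mm²

Apply the shoelace formula to the sequence of (X, Y) vertices; enclosed area = 246.64 mm².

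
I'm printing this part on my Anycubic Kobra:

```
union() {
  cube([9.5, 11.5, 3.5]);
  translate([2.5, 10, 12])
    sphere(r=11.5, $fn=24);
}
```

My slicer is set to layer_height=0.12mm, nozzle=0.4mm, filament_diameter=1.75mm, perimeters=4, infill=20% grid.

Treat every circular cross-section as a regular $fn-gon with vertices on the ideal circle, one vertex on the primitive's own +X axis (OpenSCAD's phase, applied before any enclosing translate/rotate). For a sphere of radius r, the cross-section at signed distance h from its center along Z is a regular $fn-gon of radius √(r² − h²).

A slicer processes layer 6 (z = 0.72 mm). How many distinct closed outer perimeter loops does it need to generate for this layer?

At z = 0.72 mm: the cube (footprint 9.5×11.5) is included at this height; the r=11.5 sphere at (2.5, 10) contributes a regular 24-gon of circumradius √(11.5²−11.28²) = 2.239; Combining (union): the regions partially overlap (shared area 13.91 mm²), so overlapping operands fuse into one piece — 1 connected region. The result has 1 disconnected region.

1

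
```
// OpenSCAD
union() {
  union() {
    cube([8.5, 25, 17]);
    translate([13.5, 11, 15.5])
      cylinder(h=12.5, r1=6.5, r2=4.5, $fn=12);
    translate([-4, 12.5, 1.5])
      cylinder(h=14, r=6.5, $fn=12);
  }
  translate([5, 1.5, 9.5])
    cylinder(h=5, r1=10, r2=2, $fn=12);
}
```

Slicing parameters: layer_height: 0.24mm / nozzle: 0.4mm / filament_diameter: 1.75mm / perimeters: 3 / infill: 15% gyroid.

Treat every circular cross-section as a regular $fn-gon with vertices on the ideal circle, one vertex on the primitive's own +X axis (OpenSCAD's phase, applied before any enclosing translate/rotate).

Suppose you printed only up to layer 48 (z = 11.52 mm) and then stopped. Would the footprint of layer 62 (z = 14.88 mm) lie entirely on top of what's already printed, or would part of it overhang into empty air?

Compare the two slices. At z = 11.52: the cube is present — its section is the full 8.5×25 rectangle (area 212.50 mm²); the cone at (13.5, 11) is not intersected at this z (z outside [15.5, 28]); the r=6.5 cylinder at (-4, 12.5) contributes a regular 12-gon of circumradius 6.5 (area = (12/2)·6.500²·sin(360°/12) = 126.75 mm²); Taking the union: the regions partially overlap — summed areas 339.25 mm² minus the doubly-counted overlap 16.07 mm² gives 323.18 mm² — area = 323.18 mm²; the cone at (5, 1.5): at t=0.404 of its height the radius interpolates to r₁+(r₂−r₁)t = 6.768, giving a regular 12-gon of that circumradius (area = (12/2)·6.768²·sin(360°/12) = 137.42 mm²); Merging all regions: the regions partially overlap — summed areas 460.59 mm² minus the doubly-counted overlap 64.33 mm² gives 396.27 mm² — area = 396.27 mm². At z = 14.88: the 8.5×25 cube contributes its full rectangle (area 212.50 mm²); the cone at (13.5, 11) is absent (z outside [15.5, 28]); the r=6.5 cylinder at (-4, 12.5) gives a regular 12-gon of circumradius 6.5 (constant along its height) (area = (12/2)·6.500²·sin(360°/12) = 126.75 mm²); Taking the union: the regions partially overlap — summed areas 339.25 mm² minus the doubly-counted overlap 16.07 mm² gives 323.18 mm² — area = 323.18 mm²; the cone at (5, 1.5) does not reach this height (z outside [9.5, 14.5]); Combining (union): only the result so far is present, so the union is just that shape — area = 323.18 mm². Checking containment: the cross-section at z = 14.88 is a subset of the cross-section at z = 11.52.

entirely on top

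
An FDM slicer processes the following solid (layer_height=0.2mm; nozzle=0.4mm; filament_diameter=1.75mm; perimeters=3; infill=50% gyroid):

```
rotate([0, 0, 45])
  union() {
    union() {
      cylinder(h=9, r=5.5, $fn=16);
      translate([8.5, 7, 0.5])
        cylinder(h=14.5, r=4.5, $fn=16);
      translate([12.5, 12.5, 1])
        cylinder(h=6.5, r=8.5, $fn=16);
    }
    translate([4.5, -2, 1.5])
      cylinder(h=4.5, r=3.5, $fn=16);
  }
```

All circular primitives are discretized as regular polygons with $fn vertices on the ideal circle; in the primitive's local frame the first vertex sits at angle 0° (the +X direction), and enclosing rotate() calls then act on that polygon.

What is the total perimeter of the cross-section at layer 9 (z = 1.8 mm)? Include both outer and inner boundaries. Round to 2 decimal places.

At z = 1.8 mm: the r=5.5 cylinder contributes a regular 16-gon of circumradius 5.5 (perimeter = 2·16·5.500·sin(180°/16) = 34.34 mm); the r=4.5 cylinder at (8.5, 7) contributes a regular 16-gon of circumradius 4.5 (perimeter = 2·16·4.500·sin(180°/16) = 28.09 mm); the cylinder at (12.5, 12.5): section is a regular 16-gon, circumradius r=8.5 (perimeter = 2·16·8.500·sin(180°/16) = 53.06 mm); Taking the union: the regions partially overlap (shared area 41.43 mm²), so the edge portions inside another operand are dropped and the merged outline is re-measured after clipping — boundary = 91.37 mm; the cylinder at (4.5, -2): section is a regular 16-gon, circumradius r=3.5 (perimeter = 2·16·3.500·sin(180°/16) = 21.85 mm); Merging all regions: the regions partially overlap (shared area 19.54 mm²), so the edge portions inside another operand are dropped and the merged outline is re-measured after clipping — boundary = 96.36 mm; (whole slice rotated 45° about Z — lengths, areas and connectivity unchanged). Overall, the cross-section has 2 separate islands. Total boundary length (outer) = 96.36 mm.

96.36 mm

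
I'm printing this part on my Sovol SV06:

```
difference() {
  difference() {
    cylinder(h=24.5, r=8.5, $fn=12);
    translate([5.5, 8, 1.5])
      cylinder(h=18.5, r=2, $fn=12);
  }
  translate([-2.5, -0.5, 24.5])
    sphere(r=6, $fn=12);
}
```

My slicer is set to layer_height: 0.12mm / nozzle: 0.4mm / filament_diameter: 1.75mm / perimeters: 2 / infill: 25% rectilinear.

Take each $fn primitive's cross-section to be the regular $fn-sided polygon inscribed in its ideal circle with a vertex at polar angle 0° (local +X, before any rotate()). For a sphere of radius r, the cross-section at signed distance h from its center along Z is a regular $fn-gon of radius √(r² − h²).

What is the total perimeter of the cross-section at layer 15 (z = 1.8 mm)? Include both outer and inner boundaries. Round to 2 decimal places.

52.97 mm

At z = 1.8 mm: the cylinder: section is a regular 12-gon, circumradius r=8.5 (perimeter = 2·12·8.500·sin(180°/12) = 52.80 mm); the cylinder at (5.5, 8): section is a regular 12-gon, circumradius r=2 (perimeter = 2·12·2.000·sin(180°/12) = 12.42 mm); After the difference (first − rest): starting from the r=8.5 cylinder, the r=2 cylinder at (5.5, 8) partially overlaps it — only the 1.05 mm² overlap (of its 12.00 mm²) is removed, clipping the outline — boundary = 52.97 mm; the sphere at (-2.5, -0.5) is not intersected at this z (|z−center|=22.700 > r=6); Taking the first minus the rest: none of the subtracted shapes is present at this height, so the result so far is unchanged — boundary = 52.97 mm. Overall, the cross-section is a single solid region. Total boundary length (outer) = 52.97 mm.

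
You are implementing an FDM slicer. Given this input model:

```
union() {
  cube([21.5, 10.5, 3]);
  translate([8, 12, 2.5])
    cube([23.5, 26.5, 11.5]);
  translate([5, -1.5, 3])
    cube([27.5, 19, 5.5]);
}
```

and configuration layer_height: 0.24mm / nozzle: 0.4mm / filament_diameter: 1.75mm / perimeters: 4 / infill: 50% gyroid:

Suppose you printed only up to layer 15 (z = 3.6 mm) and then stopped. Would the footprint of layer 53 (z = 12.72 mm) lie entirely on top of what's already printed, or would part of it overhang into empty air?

Compare the two slices. At z = 3.6: the cube is absent (z outside [0, 3]); the cube at (8, 12) (footprint 23.5×26.5) is included at this height (area 622.75 mm²); the 27.5×19 cube at (5, -1.5) contributes its full rectangle (area 522.50 mm²); Combining (union): the regions partially overlap — summed areas 1145.25 mm² minus the doubly-counted overlap 129.25 mm² gives 1016.00 mm² — area = 1016.00 mm². At z = 12.72: the cube is absent (z outside [0, 3]); the cube at (8, 12) (footprint 23.5×26.5) is included at this height (area 622.75 mm²); the cube at (5, -1.5) is not intersected at this z (z outside [3, 8.5]); Merging all regions: only the 23.5×26.5 cube at (8, 12) is present, so the union is just that shape — area = 622.75 mm². Checking containment: the cross-section at z = 12.72 is a subset of the cross-section at z = 3.6.

entirely on top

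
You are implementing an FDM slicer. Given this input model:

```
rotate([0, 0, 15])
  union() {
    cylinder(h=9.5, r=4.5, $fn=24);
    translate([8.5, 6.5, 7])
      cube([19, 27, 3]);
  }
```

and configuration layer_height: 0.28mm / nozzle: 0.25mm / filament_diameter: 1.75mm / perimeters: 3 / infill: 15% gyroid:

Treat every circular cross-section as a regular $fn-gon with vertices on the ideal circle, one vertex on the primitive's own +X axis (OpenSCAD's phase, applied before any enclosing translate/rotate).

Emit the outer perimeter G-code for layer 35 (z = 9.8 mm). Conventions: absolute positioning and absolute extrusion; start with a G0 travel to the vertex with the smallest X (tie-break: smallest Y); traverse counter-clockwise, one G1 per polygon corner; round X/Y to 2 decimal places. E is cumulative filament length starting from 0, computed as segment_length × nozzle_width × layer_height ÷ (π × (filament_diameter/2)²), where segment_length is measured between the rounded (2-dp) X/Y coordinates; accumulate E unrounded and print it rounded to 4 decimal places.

At z = 9.8 mm: the cylinder does not reach this height (z outside [0, 9.5]); the cube at (8.5, 6.5) is present — its section is the full 19×27 rectangle; Merging all regions: only the 19×27 cube at (8.5, 6.5) is present, so the union is just that shape — 1 connected region; (rotated 15° about Z; rotation is an isometry so areas/perimeters/island counts are preserved). The outline is a single polygon with 4 vertices. Extrusion per mm of travel: 0.25 × 0.28 / (π × 0.875²) = 0.029103. Accumulating E over each segment gives final E = 2.6774.

G0 X-0.46 Y34.56 Z9.80
G1 X6.53 Y8.48 E0.7858
G1 X24.88 Y13.40 E1.3387
G1 X17.89 Y39.48 E2.1245
G1 X-0.46 Y34.56 E2.6774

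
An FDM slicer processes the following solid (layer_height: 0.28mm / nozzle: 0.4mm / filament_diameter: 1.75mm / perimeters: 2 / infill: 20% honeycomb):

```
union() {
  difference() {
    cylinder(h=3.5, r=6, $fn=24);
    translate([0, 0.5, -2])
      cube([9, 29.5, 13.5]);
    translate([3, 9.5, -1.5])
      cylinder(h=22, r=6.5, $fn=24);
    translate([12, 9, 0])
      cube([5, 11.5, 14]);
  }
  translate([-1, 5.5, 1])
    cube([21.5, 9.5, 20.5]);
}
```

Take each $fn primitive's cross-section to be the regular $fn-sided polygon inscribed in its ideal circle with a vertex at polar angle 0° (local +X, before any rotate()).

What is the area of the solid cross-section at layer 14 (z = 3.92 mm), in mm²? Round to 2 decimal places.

204.25 mm²

At z = 3.92 mm: the cylinder does not reach this height (z outside [0, 3.5]); the cube at (0, 0.5) (footprint 9×29.5) is included at this height (area 265.50 mm²); the cylinder at (3, 9.5): section is a regular 24-gon, circumradius r=6.5 (area = (24/2)·6.500²·sin(360°/24) = 131.22 mm²); the cube at (12, 9) is present — its section is the full 5×11.5 rectangle (area 57.50 mm²); Taking the first minus the rest: the first operand is absent here, so nothing remains; the 21.5×9.5 cube at (-1, 5.5) contributes its full rectangle (area 204.25 mm²); Merging all regions: only the 21.5×9.5 cube at (-1, 5.5) is present, so the union is just that shape — area = 204.25 mm². Overall, the cross-section is a single solid region. Net area = 204.25 mm².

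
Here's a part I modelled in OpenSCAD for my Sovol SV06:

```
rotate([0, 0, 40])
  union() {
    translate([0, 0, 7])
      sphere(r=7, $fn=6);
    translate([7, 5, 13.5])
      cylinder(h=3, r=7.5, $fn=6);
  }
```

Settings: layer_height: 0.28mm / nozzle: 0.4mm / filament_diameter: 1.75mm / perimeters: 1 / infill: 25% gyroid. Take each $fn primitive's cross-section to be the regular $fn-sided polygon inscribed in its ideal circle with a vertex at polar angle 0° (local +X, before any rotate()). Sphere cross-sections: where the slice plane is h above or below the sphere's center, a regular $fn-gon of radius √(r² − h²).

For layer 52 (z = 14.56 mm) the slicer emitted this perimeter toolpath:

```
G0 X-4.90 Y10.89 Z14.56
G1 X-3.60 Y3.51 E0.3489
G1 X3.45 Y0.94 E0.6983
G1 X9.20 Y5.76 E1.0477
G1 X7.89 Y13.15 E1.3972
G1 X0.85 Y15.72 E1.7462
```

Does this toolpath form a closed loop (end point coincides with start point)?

no

Start point (G0): (-4.90, 10.89). End point (last G1): the path does not return to the start — open.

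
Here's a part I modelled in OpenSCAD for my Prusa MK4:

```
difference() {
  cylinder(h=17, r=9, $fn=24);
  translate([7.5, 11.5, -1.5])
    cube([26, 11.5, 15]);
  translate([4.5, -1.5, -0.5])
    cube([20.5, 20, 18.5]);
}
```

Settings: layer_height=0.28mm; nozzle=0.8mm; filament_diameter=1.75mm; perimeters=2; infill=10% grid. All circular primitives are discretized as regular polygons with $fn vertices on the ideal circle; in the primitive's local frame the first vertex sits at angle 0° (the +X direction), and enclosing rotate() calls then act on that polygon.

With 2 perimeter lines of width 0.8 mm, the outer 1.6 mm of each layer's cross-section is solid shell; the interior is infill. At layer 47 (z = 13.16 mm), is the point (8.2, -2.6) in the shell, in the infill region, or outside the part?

At z = 13.16 mm: the r=9 cylinder contributes a regular 24-gon of circumradius 9; the cube at (7.5, 11.5) is present — its section is the full 26×11.5 rectangle; the cube at (4.5, -1.5) is present — its section is the full 20.5×20 rectangle; Subtracting the remaining from the first: starting from the r=9 cylinder, the 26×11.5 cube at (7.5, 11.5) misses the remaining region (no effect); the 20.5×20 cube at (4.5, -1.5) partially overlaps it — only the 30.99 mm² overlap (of its 410.00 mm²) is removed, clipping the outline — 1 connected region. Overall, the cross-section is a single solid region. The nearest boundary edge runs (8.69, -2.33)→(7.79, -4.50); distance from the point to it = 0.35 mm. The point is inside the cross-section, 0.35 mm from the nearest boundary — within the 1.6 mm shell band (2 × 0.8).

shell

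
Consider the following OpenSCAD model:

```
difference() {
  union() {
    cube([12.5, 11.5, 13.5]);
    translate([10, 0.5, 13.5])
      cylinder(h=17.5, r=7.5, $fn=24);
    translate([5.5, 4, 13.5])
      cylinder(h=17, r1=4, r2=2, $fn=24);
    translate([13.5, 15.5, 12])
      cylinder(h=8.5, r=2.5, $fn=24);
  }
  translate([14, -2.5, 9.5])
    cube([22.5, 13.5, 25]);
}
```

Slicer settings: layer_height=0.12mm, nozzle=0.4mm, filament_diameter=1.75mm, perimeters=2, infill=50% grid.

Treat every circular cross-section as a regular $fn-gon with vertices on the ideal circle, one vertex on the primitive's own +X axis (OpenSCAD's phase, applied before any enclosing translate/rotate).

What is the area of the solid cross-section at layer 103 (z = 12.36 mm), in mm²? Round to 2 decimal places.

163.16 mm²

At z = 12.36 mm: the cube is present — its section is the full 12.5×11.5 rectangle (area 143.75 mm²); the cylinder at (10, 0.5) is not intersected at this z (z outside [13.5, 31]); the cone at (5.5, 4) is not intersected at this z (z outside [13.5, 30.5]); the r=2.5 cylinder at (13.5, 15.5) gives a regular 24-gon of circumradius 2.5 (constant along its height) (area = (24/2)·2.500²·sin(360°/24) = 19.41 mm²); Combining (union): the 2 present regions are separate (no shared area or edge), so areas and boundary lengths simply add and each stays a separate island — area = 163.16 mm²; the cube at (14, -2.5) is present — its section is the full 22.5×13.5 rectangle (area 303.75 mm²); After the difference (first − rest): starting from that combined region (163.16 mm²), the 22.5×13.5 cube at (14, -2.5) misses the remaining region (no effect) — area = 163.16 mm². Overall, the cross-section has 2 separate islands. Net area = 163.16 mm².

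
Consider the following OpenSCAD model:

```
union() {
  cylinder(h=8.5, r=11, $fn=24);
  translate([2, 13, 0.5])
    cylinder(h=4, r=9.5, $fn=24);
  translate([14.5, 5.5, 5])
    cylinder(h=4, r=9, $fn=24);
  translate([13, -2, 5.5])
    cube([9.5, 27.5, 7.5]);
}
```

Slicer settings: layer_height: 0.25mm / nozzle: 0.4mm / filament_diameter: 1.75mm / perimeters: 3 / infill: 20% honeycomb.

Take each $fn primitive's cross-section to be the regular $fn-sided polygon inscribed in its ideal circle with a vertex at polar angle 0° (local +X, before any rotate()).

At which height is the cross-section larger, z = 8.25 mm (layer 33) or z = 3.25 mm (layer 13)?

layer 33 (z = 8.25 mm)

Layer 33 (z = 8.25): the r=11 cylinder contributes a regular 24-gon of circumradius 11 (area = (24/2)·11.000²·sin(360°/24) = 375.81 mm²); the cylinder at (2, 13) is absent (z outside [0.5, 4.5]); the cylinder at (14.5, 5.5): section is a regular 24-gon, circumradius r=9 (area = (24/2)·9.000²·sin(360°/24) = 251.57 mm²); the cube at (13, -2) is present — its section is the full 9.5×27.5 rectangle (area 261.25 mm²); Combining (union): the regions partially overlap — summed areas 888.63 mm² minus the doubly-counted overlap 177.42 mm² gives 711.21 mm² — area = 711.21 mm². So its area = 711.21 mm². Layer 13 (z = 3.25): the r=11 cylinder gives a regular 24-gon of circumradius 11 (constant along its height) (area = (24/2)·11.000²·sin(360°/24) = 375.81 mm²); the r=9.5 cylinder at (2, 13) gives a regular 24-gon of circumradius 9.5 (constant along its height) (area = (24/2)·9.500²·sin(360°/24) = 280.30 mm²); the cylinder at (14.5, 5.5) is absent (z outside [5, 9]); the cube at (13, -2) is not intersected at this z (z outside [5.5, 13]); Merging all regions: the regions partially overlap — summed areas 656.11 mm² minus the doubly-counted overlap 77.87 mm² gives 578.24 mm² — area = 578.24 mm². So its area = 578.24 mm². Layer 33 is larger (711.21 vs 578.24 mm²).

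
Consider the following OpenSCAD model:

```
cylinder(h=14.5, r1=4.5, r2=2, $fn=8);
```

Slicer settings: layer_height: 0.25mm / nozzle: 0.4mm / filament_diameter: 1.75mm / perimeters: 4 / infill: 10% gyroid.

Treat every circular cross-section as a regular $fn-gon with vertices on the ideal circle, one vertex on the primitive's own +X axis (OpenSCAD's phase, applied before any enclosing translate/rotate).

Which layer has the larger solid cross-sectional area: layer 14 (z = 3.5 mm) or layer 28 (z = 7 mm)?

layer 14 (z = 3.5 mm)

Layer 14 (z = 3.5): the cone: at t=0.241 of its height the radius interpolates to r₁+(r₂−r₁)t = 3.897, giving a regular 8-gon of that circumradius (area = (8/2)·3.897²·sin(360°/8) = 42.94 mm²). So its area = 42.94 mm². Layer 28 (z = 7): the cone: at t=0.483 of its height the radius interpolates to r₁+(r₂−r₁)t = 3.293, giving a regular 8-gon of that circumradius (area = (8/2)·3.293²·sin(360°/8) = 30.67 mm²). So its area = 30.67 mm². Layer 14 is larger (42.94 vs 30.67 mm²).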